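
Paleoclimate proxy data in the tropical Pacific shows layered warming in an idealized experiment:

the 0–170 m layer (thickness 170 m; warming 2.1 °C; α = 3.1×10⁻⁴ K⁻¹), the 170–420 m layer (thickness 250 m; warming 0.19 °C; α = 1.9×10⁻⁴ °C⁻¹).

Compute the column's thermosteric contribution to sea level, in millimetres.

120 mm of thermosteric rise

Layer 1: 170 × 2.1 × 3.1×10⁻⁴ = 0.11067 m
1.9×10⁻⁴ × 0.19 × 250 = 0.009025 m
Δh = 0.11067 + 0.009025 = 0.119695 m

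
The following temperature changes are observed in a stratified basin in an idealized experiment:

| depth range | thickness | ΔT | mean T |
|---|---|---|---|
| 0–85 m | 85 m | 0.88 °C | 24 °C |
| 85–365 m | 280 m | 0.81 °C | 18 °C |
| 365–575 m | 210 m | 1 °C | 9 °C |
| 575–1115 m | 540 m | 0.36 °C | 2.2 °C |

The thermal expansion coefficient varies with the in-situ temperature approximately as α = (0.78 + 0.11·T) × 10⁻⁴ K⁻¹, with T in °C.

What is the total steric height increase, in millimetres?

145 mm of thermosteric rise

Layer 1: α = (0.78 + 0.11×24)×10⁻⁴ = 3.42×10⁻⁴ K⁻¹
Layer 2: α = (0.78 + 0.11×18)×10⁻⁴ = 2.76×10⁻⁴ K⁻¹
Layer 3: α = (0.78 + 0.11×9)×10⁻⁴ = 1.77×10⁻⁴ K⁻¹
Layer 4: α = (0.78 + 0.11×2.2)×10⁻⁴ = 1.022×10⁻⁴ K⁻¹
Layer 1: 85 × 3.42×10⁻⁴ × 0.88 = 0.0255816 m
85–365 m: 280 × 2.76×10⁻⁴ × 0.81 = 0.0625968 m
Layer 3: 1 × 210 × 1.77×10⁻⁴ = 0.03717 m
575–1115 m: 0.36 × 540 × 1.022×10⁻⁴ = 0.01986768 m
Δh = 0.0255816 + 0.0625968 + 0.03717 + 0.01986768 = 0.14521608 m ≈ 145 mm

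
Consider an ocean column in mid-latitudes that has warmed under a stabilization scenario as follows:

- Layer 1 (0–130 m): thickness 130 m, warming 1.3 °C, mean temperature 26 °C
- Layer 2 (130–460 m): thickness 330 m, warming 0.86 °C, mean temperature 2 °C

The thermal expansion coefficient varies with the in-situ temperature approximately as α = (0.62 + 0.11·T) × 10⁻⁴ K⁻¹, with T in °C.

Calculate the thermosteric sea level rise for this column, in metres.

Layer 1: α = (0.62 + 0.11×26)×10⁻⁴ = 3.48×10⁻⁴ K⁻¹
Layer 2: α = (0.62 + 0.11×2)×10⁻⁴ = 0.84×10⁻⁴ K⁻¹
0–130 m: 1.3 × 3.48×10⁻⁴ × 130 = 0.058812 m
130–460 m: 330 × 0.84×10⁻⁴ × 0.86 = 0.0238392 m
Δh = 0.058812 + 0.0238392 = 0.0826512 m

about 0.0827 m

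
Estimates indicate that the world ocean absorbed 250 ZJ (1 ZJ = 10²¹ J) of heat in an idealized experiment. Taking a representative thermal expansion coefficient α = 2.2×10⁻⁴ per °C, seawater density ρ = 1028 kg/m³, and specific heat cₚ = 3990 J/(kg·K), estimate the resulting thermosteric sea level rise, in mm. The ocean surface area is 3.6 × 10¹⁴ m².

Per unit area: Q = 250×10²¹ / (3.6×10¹⁴) ≈ 6.944×10⁸ J/m²
Δh = αQ/(ρcₚ) = 2.2×10⁻⁴ × 6.944×10⁸ / (1028 × 3990) ≈ 0.037245 m

Δh ≈ 37.2 mm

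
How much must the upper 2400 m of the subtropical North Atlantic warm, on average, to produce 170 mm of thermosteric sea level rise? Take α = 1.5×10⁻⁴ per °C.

about 0.47 K

ΔT = Δh/(αH) = 0.17 / (1.5×10⁻⁴ × 2400) ≈ 0.4722 K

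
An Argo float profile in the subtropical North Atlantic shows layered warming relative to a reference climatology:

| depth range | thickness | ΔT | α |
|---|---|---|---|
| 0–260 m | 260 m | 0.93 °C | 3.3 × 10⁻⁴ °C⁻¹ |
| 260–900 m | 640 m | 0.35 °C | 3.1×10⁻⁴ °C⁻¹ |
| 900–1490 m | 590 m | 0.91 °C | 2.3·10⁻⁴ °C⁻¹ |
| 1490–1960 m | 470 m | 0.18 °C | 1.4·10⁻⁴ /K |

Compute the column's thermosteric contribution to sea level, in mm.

Δh ≈ 280 mm

Layer 1: 3.3×10⁻⁴ × 260 × 0.93 = 0.079794 m
260–900 m: 640 × 0.35 × 3.1×10⁻⁴ = 0.06944 m
900–1490 m: 590 × 2.3×10⁻⁴ × 0.91 = 0.123487 m
Layer 4: 470 × 1.4×10⁻⁴ × 0.18 = 0.011844 m
Δh = 0.079794 + 0.06944 + 0.123487 + 0.011844 = 0.284565 m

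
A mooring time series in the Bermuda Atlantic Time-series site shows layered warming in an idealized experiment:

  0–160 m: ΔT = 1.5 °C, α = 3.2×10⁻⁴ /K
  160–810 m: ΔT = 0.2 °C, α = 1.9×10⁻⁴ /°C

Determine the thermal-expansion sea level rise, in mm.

Δh ≈ 102 mm

3.2×10⁻⁴ × 160 × 1.5 = 0.07680 m
160–810 m: 650 × 1.9×10⁻⁴ × 0.2 = 0.02470 m
Δh = 0.07680 + 0.02470 = 0.10150 m ≈ 102 mm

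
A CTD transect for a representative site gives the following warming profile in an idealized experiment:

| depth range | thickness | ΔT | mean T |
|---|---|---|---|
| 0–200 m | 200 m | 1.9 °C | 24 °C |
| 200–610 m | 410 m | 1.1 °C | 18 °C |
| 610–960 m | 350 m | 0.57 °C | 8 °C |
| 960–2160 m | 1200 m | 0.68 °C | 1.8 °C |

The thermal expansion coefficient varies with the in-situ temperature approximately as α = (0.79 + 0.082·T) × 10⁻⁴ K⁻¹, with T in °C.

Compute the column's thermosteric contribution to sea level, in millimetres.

Layer 1: α = (0.79 + 0.082×24)×10⁻⁴ = 2.758×10⁻⁴ K⁻¹
Layer 2: α = (0.79 + 0.082×18)×10⁻⁴ = 2.266×10⁻⁴ K⁻¹
Layer 3: α = (0.79 + 0.082×8)×10⁻⁴ = 1.446×10⁻⁴ K⁻¹
Layer 4: α = (0.79 + 0.082×1.8)×10⁻⁴ = 0.9376×10⁻⁴ K⁻¹
Layer 1: 2.758×10⁻⁴ × 200 × 1.9 = 0.104804 m
2.266×10⁻⁴ × 1.1 × 410 = 0.1021966 m
350 × 0.57 × 1.446×10⁻⁴ = 0.0288477 m
Layer 4: 0.9376×10⁻⁴ × 1200 × 0.68 = 0.07650816 m
Δh = 0.104804 + 0.1021966 + 0.0288477 + 0.07650816 = 0.31235646 m ≈ 312 mm

312 mm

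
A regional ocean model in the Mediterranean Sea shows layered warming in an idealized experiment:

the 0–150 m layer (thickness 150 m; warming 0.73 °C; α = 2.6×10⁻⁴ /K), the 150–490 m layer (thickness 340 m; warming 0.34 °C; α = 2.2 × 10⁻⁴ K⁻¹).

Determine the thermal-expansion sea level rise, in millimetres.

150 × 0.73 × 2.6×10⁻⁴ = 0.02847 m
Layer 2: 340 × 0.34 × 2.2×10⁻⁴ = 0.025432 m
Δh = 0.02847 + 0.025432 = 0.053902 m ≈ 54 mm

54 mm of thermosteric rise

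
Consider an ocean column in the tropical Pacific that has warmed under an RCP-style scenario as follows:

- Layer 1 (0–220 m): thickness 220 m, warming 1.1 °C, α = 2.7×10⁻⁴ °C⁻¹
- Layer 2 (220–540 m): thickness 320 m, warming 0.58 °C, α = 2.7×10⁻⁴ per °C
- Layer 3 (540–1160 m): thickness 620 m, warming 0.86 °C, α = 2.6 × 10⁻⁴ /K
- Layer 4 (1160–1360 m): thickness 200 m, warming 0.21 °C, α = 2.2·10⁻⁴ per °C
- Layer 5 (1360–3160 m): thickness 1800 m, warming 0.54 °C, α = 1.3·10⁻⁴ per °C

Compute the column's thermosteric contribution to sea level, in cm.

Δh = 39 cm

2.7×10⁻⁴ × 220 × 1.1 = 0.06534 m
Layer 2: 320 × 0.58 × 2.7×10⁻⁴ = 0.050112 m
540–1160 m: 0.86 × 620 × 2.6×10⁻⁴ = 0.138632 m
0.21 × 200 × 2.2×10⁻⁴ = 0.00924 m
1360–3160 m: 1.3×10⁻⁴ × 1800 × 0.54 = 0.12636 m
Δh = 0.06534 + 0.050112 + 0.138632 + 0.00924 + 0.12636 = 0.389684 m ≈ 39 cm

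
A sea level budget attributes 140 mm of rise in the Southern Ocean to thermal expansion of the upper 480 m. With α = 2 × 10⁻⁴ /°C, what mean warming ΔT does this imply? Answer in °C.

ΔT = Δh/(αH) = 0.14 / (2×10⁻⁴ × 480) ≈ 1.458 °C

1.5 °C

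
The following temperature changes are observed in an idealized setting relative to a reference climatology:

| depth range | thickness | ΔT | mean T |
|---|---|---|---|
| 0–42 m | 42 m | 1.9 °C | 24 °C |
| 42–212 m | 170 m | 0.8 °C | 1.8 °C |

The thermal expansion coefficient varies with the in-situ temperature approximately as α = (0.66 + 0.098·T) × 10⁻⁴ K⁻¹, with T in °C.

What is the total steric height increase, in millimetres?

Layer 1: α = (0.66 + 0.098×24)×10⁻⁴ = 3.012×10⁻⁴ K⁻¹
Layer 2: α = (0.66 + 0.098×1.8)×10⁻⁴ = 0.8364×10⁻⁴ K⁻¹
3.012×10⁻⁴ × 1.9 × 42 = 0.02403576 m
42–212 m: 0.8 × 0.8364×10⁻⁴ × 170 = 0.01137504 m
Δh = 0.02403576 + 0.01137504 = 0.0354108 m

about 35 mm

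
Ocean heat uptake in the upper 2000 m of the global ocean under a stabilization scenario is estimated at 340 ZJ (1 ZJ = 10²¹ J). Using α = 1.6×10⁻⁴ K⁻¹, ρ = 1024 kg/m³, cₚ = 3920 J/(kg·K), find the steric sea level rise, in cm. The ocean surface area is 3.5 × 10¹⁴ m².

3.9 cm of thermosteric rise

Per unit area: Q = 340×10²¹ / (3.5×10¹⁴) ≈ 9.714×10⁸ J/m²
Δh = αQ/(ρcₚ) = 1.6×10⁻⁴ × 9.714×10⁸ / (1024 × 3920) ≈ 0.03872 m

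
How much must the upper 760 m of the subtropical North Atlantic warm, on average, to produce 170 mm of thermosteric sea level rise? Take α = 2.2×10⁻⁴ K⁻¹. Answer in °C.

ΔT = Δh/(αH) = 0.17 / (2.2×10⁻⁴ × 760) ≈ 1.017 °C

1.0 °C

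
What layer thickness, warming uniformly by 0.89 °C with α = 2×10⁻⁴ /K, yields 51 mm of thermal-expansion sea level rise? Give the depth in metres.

290 m

H = Δh/(αΔT) = 0.051 / (2×10⁻⁴ × 0.89) ≈ 286.5 m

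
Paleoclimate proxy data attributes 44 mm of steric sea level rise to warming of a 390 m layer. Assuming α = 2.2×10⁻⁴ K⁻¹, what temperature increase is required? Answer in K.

ΔT = Δh/(αH) = 0.044 / (2.2×10⁻⁴ × 390) ≈ 0.5128 K

about 0.51 K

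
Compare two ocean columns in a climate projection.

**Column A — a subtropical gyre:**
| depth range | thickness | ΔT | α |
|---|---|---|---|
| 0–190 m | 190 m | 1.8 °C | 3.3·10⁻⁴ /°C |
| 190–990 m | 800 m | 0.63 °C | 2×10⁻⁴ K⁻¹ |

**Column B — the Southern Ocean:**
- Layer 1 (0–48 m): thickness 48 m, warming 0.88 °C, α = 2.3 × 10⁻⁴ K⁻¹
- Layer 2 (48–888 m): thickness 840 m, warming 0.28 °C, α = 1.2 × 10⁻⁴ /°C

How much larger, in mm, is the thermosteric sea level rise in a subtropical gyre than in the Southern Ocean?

A 190 × 3.3×10⁻⁴ × 1.8 = 0.11286 m
A Layer 2: 2×10⁻⁴ × 800 × 0.63 = 0.10080 m
A total: 0.21366 m
B 0–48 m: 0.88 × 2.3×10⁻⁴ × 48 = 0.0097152 m
B 840 × 0.28 × 1.2×10⁻⁴ = 0.028224 m
B total: 0.0379392 m
Difference: 0.21366 − 0.0379392 = 0.1757208 m

Δh_A − Δh_B ≈ 176 mm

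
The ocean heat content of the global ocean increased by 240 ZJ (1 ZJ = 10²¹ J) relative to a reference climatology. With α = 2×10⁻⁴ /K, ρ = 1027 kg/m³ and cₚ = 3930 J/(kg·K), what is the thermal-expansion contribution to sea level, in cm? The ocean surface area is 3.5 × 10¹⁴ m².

Per unit area: Q = 240×10²¹ / (3.5×10¹⁴) ≈ 6.857×10⁸ J/m²
Δh = αQ/(ρcₚ) = 2×10⁻⁴ × 6.857×10⁸ / (1027 × 3930) ≈ 0.033978 m

Δh ≈ 3.40 cm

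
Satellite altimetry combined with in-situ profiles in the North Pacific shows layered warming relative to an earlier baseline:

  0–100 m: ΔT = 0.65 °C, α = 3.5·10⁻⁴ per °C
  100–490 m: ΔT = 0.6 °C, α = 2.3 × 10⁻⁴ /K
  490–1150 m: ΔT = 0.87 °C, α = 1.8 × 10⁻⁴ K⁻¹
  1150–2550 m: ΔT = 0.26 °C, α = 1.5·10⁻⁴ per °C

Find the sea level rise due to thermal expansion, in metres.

Δh = 0.235 m

100 × 0.65 × 3.5×10⁻⁴ = 0.02275 m
Layer 2: 0.6 × 2.3×10⁻⁴ × 390 = 0.05382 m
490–1150 m: 1.8×10⁻⁴ × 0.87 × 660 = 0.103356 m
0.26 × 1.5×10⁻⁴ × 1400 = 0.05460 m
Δh = 0.02275 + 0.05382 + 0.103356 + 0.05460 = 0.234526 m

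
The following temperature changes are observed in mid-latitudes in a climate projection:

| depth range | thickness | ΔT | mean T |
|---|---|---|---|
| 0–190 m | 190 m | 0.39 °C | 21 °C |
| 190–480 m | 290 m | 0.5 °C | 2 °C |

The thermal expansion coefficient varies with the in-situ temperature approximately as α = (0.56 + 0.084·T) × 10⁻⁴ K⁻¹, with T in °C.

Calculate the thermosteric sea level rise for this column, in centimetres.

2.78 cm

Layer 1: α = (0.56 + 0.084×21)×10⁻⁴ = 2.324×10⁻⁴ K⁻¹
Layer 2: α = (0.56 + 0.084×2)×10⁻⁴ = 0.728×10⁻⁴ K⁻¹
190 × 0.39 × 2.324×10⁻⁴ = 0.01722084 m
290 × 0.728×10⁻⁴ × 0.5 = 0.010556 m
Δh = 0.01722084 + 0.010556 = 0.02777684 m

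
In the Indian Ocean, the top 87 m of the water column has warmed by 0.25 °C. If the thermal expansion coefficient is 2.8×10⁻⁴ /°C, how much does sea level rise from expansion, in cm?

Δh = αΔT·H = 2.8×10⁻⁴ × 0.25 × 87 = 0.00609 m

0.609 cm of thermosteric rise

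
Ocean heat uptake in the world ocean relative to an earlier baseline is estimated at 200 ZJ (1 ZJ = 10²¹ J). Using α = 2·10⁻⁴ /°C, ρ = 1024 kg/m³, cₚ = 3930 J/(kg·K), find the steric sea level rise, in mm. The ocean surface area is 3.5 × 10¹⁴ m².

28 mm of thermosteric rise

Per unit area: Q = 200×10²¹ / (3.5×10¹⁴) ≈ 5.714×10⁸ J/m²
Δh = αQ/(ρcₚ) = 2×10⁻⁴ × 5.714×10⁸ / (1024 × 3930) ≈ 0.028397 m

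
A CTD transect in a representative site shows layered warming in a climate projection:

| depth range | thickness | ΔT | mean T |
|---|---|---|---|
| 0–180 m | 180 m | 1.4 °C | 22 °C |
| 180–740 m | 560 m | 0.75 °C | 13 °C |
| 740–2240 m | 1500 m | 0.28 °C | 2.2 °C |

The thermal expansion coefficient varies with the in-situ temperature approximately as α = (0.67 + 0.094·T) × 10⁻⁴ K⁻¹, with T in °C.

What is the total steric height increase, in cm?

Δh ≈ 18.5 cm

Layer 1: α = (0.67 + 0.094×22)×10⁻⁴ = 2.738×10⁻⁴ K⁻¹
Layer 2: α = (0.67 + 0.094×13)×10⁻⁴ = 1.892×10⁻⁴ K⁻¹
Layer 3: α = (0.67 + 0.094×2.2)×10⁻⁴ = 0.8768×10⁻⁴ K⁻¹
0–180 m: 180 × 2.738×10⁻⁴ × 1.4 = 0.0689976 m
1.892×10⁻⁴ × 560 × 0.75 = 0.079464 m
0.28 × 1500 × 0.8768×10⁻⁴ = 0.0368256 m
Δh = 0.0689976 + 0.079464 + 0.0368256 = 0.1852872 m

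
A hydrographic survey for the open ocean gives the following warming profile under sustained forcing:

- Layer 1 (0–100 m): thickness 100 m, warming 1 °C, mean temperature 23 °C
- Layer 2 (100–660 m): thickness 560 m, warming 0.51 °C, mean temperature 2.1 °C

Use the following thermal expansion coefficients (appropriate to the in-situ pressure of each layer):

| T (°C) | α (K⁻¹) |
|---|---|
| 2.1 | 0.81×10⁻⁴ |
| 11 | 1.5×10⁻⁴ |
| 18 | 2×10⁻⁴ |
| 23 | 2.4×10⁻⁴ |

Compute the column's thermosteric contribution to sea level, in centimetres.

Δh = 4.71 cm

Layer 1 at 23 °C → α = 2.4×10⁻⁴ K⁻¹
Layer 2 at 2.1 °C → α = 0.81×10⁻⁴ K⁻¹
1 × 2.4×10⁻⁴ × 100 = 0.02400 m
Layer 2: 560 × 0.81×10⁻⁴ × 0.51 = 0.0231336 m
Δh = 0.02400 + 0.0231336 = 0.0471336 m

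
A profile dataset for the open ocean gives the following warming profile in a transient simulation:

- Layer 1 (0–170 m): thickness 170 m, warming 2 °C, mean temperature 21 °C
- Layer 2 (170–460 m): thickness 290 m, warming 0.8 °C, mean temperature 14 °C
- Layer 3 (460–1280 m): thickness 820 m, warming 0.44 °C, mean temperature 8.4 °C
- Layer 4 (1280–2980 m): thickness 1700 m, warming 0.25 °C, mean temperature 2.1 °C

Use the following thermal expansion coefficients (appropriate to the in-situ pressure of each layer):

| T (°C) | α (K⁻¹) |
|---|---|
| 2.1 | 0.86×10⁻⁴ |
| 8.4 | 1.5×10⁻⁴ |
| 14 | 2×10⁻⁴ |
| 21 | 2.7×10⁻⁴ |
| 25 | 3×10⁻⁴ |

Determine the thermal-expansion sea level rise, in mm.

Layer 1 at 21 °C → α = 2.7×10⁻⁴ K⁻¹
Layer 2 at 14 °C → α = 2×10⁻⁴ K⁻¹
Layer 3 at 8.4 °C → α = 1.5×10⁻⁴ K⁻¹
Layer 4 at 2.1 °C → α = 0.86×10⁻⁴ K⁻¹
Layer 1: 170 × 2.7×10⁻⁴ × 2 = 0.09180 m
2×10⁻⁴ × 290 × 0.8 = 0.04640 m
460–1280 m: 820 × 0.44 × 1.5×10⁻⁴ = 0.05412 m
Layer 4: 0.86×10⁻⁴ × 0.25 × 1700 = 0.03655 m
Δh = 0.09180 + 0.04640 + 0.05412 + 0.03655 = 0.22887 m

230 mm of thermosteric rise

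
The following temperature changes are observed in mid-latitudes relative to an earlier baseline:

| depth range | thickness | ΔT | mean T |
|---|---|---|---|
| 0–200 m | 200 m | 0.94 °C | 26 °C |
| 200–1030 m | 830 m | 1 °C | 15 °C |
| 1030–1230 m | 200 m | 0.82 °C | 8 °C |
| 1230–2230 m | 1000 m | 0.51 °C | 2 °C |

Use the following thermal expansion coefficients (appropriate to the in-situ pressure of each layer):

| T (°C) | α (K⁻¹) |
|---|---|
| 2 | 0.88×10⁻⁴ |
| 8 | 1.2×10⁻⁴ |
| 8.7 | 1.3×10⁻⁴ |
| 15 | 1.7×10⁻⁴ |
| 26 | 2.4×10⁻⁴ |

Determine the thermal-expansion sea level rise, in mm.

Layer 1 at 26 °C → α = 2.4×10⁻⁴ K⁻¹
Layer 2 at 15 °C → α = 1.7×10⁻⁴ K⁻¹
Layer 3 at 8 °C → α = 1.2×10⁻⁴ K⁻¹
Layer 4 at 2 °C → α = 0.88×10⁻⁴ K⁻¹
Layer 1: 200 × 2.4×10⁻⁴ × 0.94 = 0.04512 m
830 × 1 × 1.7×10⁻⁴ = 0.14110 m
1030–1230 m: 0.82 × 200 × 1.2×10⁻⁴ = 0.01968 m
0.88×10⁻⁴ × 0.51 × 1000 = 0.04488 m
Δh = 0.04512 + 0.14110 + 0.01968 + 0.04488 = 0.25078 m

251 mm of thermosteric rise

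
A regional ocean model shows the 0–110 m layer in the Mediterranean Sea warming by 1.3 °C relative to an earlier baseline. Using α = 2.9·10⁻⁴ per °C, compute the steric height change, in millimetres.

41.5 mm

Δh = αΔT·H = 2.9×10⁻⁴ × 1.3 × 110 = 0.04147 m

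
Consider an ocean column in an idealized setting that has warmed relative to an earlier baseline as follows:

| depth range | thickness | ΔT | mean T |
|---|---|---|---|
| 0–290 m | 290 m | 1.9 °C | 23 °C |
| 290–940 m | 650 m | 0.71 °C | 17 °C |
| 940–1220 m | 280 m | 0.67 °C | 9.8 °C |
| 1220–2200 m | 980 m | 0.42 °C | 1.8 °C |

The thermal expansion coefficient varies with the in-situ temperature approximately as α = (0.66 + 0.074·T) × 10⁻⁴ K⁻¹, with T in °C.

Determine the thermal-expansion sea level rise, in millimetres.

Layer 1: α = (0.66 + 0.074×23)×10⁻⁴ = 2.362×10⁻⁴ K⁻¹
Layer 2: α = (0.66 + 0.074×17)×10⁻⁴ = 1.918×10⁻⁴ K⁻¹
Layer 3: α = (0.66 + 0.074×9.8)×10⁻⁴ = 1.3852×10⁻⁴ K⁻¹
Layer 4: α = (0.66 + 0.074×1.8)×10⁻⁴ = 0.7932×10⁻⁴ K⁻¹
Layer 1: 1.9 × 290 × 2.362×10⁻⁴ = 0.1301462 m
650 × 1.918×10⁻⁴ × 0.71 = 0.0885157 m
1.3852×10⁻⁴ × 280 × 0.67 = 0.025986352 m
Layer 4: 980 × 0.7932×10⁻⁴ × 0.42 = 0.032648112 m
Δh = 0.1301462 + 0.0885157 + 0.025986352 + 0.032648112 = 0.277296364 m ≈ 280 mm

280 mm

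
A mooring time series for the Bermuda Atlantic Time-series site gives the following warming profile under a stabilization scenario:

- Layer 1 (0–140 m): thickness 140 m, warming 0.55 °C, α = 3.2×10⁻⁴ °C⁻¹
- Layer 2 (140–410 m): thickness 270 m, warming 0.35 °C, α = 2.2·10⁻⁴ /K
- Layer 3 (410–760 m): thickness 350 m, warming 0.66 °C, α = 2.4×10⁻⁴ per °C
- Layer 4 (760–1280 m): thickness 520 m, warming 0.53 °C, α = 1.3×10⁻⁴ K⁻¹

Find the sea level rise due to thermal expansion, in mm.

0.55 × 3.2×10⁻⁴ × 140 = 0.02464 m
140–410 m: 0.35 × 2.2×10⁻⁴ × 270 = 0.02079 m
Layer 3: 0.66 × 350 × 2.4×10⁻⁴ = 0.05544 m
760–1280 m: 520 × 0.53 × 1.3×10⁻⁴ = 0.035828 m
Δh = 0.02464 + 0.02079 + 0.05544 + 0.035828 = 0.136698 m

Δh = 140 mm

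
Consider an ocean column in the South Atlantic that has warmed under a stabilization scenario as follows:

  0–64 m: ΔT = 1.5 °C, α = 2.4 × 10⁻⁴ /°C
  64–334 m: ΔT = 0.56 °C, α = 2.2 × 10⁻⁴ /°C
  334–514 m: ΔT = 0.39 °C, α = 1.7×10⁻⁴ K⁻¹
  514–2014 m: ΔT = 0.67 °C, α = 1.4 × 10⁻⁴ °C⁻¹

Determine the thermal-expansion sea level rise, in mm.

0–64 m: 2.4×10⁻⁴ × 64 × 1.5 = 0.02304 m
2.2×10⁻⁴ × 0.56 × 270 = 0.033264 m
0.39 × 180 × 1.7×10⁻⁴ = 0.011934 m
1500 × 1.4×10⁻⁴ × 0.67 = 0.14070 m
Δh = 0.02304 + 0.033264 + 0.011934 + 0.14070 = 0.208938 m ≈ 210 mm

Δh ≈ 210 mm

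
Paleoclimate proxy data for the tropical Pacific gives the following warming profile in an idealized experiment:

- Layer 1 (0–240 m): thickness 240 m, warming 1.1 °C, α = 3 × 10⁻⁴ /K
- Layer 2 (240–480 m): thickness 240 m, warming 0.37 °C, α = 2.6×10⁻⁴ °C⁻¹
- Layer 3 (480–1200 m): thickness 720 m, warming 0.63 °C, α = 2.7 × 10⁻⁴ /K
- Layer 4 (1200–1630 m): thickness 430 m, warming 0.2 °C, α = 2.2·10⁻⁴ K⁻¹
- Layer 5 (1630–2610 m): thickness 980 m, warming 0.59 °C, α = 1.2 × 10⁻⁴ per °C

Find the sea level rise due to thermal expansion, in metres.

0.313 m of thermosteric rise

0–240 m: 3×10⁻⁴ × 1.1 × 240 = 0.07920 m
0.37 × 2.6×10⁻⁴ × 240 = 0.023088 m
720 × 2.7×10⁻⁴ × 0.63 = 0.122472 m
1200–1630 m: 0.2 × 2.2×10⁻⁴ × 430 = 0.01892 m
Layer 5: 1.2×10⁻⁴ × 980 × 0.59 = 0.069384 m
Δh = 0.07920 + 0.023088 + 0.122472 + 0.01892 + 0.069384 = 0.313064 m ≈ 0.313 m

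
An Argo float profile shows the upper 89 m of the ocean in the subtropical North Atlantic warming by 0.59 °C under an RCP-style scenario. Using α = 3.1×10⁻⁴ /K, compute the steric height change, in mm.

Δh = 16.3 mm

Δh = αΔT·H = 3.1×10⁻⁴ × 0.59 × 89 = 0.0162781 m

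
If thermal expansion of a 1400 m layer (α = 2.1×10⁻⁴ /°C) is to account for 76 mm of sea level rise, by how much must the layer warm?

about 0.259 °C

ΔT = Δh/(αH) = 0.076 / (2.1×10⁻⁴ × 1400) ≈ 0.2585 °C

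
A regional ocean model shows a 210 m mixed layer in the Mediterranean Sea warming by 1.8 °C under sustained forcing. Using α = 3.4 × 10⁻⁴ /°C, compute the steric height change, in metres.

Δh = αΔT·H = 3.4×10⁻⁴ × 1.8 × 210 = 0.12852 m

0.129 m of thermosteric rise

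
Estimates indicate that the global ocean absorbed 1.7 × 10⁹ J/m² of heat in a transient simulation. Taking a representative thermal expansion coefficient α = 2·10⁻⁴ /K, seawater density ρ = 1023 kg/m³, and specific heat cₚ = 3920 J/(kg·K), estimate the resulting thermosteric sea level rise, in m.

Δh = αQ/(ρcₚ) = 2×10⁻⁴ × 1.7×10⁹ / (1023 × 3920) ≈ 0.084785 m

0.0848 m of thermosteric rise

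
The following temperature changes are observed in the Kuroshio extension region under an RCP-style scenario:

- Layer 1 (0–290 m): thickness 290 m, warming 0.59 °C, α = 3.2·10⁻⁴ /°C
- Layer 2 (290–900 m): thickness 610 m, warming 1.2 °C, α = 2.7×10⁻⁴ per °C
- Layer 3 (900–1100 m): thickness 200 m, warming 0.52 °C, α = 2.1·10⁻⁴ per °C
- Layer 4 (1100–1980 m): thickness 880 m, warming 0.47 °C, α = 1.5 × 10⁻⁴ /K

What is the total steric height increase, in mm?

0–290 m: 3.2×10⁻⁴ × 0.59 × 290 = 0.054752 m
290–900 m: 2.7×10⁻⁴ × 1.2 × 610 = 0.19764 m
200 × 0.52 × 2.1×10⁻⁴ = 0.02184 m
1.5×10⁻⁴ × 880 × 0.47 = 0.06204 m
Δh = 0.054752 + 0.19764 + 0.02184 + 0.06204 = 0.336272 m ≈ 336 mm

Δh = 336 mm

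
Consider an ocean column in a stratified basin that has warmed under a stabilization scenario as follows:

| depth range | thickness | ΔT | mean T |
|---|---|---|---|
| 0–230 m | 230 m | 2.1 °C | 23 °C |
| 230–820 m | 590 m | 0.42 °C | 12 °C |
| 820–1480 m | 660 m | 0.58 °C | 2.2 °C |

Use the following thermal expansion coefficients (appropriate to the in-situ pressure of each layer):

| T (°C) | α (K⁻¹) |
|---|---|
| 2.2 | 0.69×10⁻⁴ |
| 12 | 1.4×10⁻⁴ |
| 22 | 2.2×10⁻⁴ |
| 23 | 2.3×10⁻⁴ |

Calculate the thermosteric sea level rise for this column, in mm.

Layer 1 at 23 °C → α = 2.3×10⁻⁴ K⁻¹
Layer 2 at 12 °C → α = 1.4×10⁻⁴ K⁻¹
Layer 3 at 2.2 °C → α = 0.69×10⁻⁴ K⁻¹
Layer 1: 2.3×10⁻⁴ × 2.1 × 230 = 0.11109 m
Layer 2: 1.4×10⁻⁴ × 0.42 × 590 = 0.034692 m
Layer 3: 660 × 0.58 × 0.69×10⁻⁴ = 0.0264132 m
Δh = 0.11109 + 0.034692 + 0.0264132 = 0.1721952 m ≈ 172 mm

about 172 mm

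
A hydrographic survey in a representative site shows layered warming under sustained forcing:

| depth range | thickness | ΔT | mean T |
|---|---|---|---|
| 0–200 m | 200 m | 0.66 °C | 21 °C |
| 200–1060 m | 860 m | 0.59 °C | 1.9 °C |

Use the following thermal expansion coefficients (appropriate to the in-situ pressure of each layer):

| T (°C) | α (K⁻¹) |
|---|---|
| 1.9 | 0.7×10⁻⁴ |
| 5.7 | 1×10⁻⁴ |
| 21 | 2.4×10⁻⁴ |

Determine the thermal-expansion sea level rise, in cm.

about 6.7 cm

Layer 1 at 21 °C → α = 2.4×10⁻⁴ K⁻¹
Layer 2 at 1.9 °C → α = 0.7×10⁻⁴ K⁻¹
0–200 m: 200 × 2.4×10⁻⁴ × 0.66 = 0.03168 m
860 × 0.59 × 0.7×10⁻⁴ = 0.035518 m
Δh = 0.03168 + 0.035518 = 0.067198 m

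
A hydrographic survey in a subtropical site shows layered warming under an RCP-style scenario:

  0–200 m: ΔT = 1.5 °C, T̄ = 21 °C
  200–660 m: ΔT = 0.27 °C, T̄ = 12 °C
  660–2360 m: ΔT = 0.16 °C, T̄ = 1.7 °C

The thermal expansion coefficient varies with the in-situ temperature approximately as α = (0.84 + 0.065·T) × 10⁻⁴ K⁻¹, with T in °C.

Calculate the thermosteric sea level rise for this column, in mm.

Δh ≈ 112 mm

Layer 1: α = (0.84 + 0.065×21)×10⁻⁴ = 2.205×10⁻⁴ K⁻¹
Layer 2: α = (0.84 + 0.065×12)×10⁻⁴ = 1.62×10⁻⁴ K⁻¹
Layer 3: α = (0.84 + 0.065×1.7)×10⁻⁴ = 0.9505×10⁻⁴ K⁻¹
Layer 1: 200 × 1.5 × 2.205×10⁻⁴ = 0.06615 m
1.62×10⁻⁴ × 0.27 × 460 = 0.0201204 m
Layer 3: 0.9505×10⁻⁴ × 0.16 × 1700 = 0.0258536 m
Δh = 0.06615 + 0.0201204 + 0.0258536 = 0.112124 m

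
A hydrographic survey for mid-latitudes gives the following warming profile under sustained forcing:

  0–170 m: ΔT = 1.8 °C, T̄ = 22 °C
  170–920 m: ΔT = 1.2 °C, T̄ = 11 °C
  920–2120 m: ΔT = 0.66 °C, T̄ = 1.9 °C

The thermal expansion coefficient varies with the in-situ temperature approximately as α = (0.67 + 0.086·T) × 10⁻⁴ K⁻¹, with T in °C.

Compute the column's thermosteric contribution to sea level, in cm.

Δh ≈ 29.0 cm

Layer 1: α = (0.67 + 0.086×22)×10⁻⁴ = 2.562×10⁻⁴ K⁻¹
Layer 2: α = (0.67 + 0.086×11)×10⁻⁴ = 1.616×10⁻⁴ K⁻¹
Layer 3: α = (0.67 + 0.086×1.9)×10⁻⁴ = 0.8334×10⁻⁴ K⁻¹
0–170 m: 1.8 × 2.562×10⁻⁴ × 170 = 0.0783972 m
Layer 2: 750 × 1.2 × 1.616×10⁻⁴ = 0.14544 m
Layer 3: 1200 × 0.8334×10⁻⁴ × 0.66 = 0.06600528 m
Δh = 0.0783972 + 0.14544 + 0.06600528 = 0.28984248 m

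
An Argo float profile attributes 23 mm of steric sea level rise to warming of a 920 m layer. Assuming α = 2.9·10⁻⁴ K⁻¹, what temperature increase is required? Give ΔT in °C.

ΔT = Δh/(αH) = 0.023 / (2.9×10⁻⁴ × 920) ≈ 0.08621 °C

about 0.0862 °C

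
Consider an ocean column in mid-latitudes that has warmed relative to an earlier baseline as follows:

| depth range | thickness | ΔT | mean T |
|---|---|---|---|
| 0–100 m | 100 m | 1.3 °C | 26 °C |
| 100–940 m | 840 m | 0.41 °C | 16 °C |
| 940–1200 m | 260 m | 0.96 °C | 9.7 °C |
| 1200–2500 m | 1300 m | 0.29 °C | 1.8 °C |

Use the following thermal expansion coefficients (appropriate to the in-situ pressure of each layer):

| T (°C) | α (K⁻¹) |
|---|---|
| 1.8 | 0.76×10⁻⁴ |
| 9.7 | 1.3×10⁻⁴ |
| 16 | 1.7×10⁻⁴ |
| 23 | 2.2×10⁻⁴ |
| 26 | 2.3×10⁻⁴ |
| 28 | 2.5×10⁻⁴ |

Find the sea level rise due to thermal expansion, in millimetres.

Layer 1 at 26 °C → α = 2.3×10⁻⁴ K⁻¹
Layer 2 at 16 °C → α = 1.7×10⁻⁴ K⁻¹
Layer 3 at 9.7 °C → α = 1.3×10⁻⁴ K⁻¹
Layer 4 at 1.8 °C → α = 0.76×10⁻⁴ K⁻¹
0–100 m: 2.3×10⁻⁴ × 1.3 × 100 = 0.02990 m
0.41 × 840 × 1.7×10⁻⁴ = 0.058548 m
Layer 3: 260 × 1.3×10⁻⁴ × 0.96 = 0.032448 m
1200–2500 m: 0.76×10⁻⁴ × 1300 × 0.29 = 0.028652 m
Δh = 0.02990 + 0.058548 + 0.032448 + 0.028652 = 0.149548 m

150 mm of thermosteric rise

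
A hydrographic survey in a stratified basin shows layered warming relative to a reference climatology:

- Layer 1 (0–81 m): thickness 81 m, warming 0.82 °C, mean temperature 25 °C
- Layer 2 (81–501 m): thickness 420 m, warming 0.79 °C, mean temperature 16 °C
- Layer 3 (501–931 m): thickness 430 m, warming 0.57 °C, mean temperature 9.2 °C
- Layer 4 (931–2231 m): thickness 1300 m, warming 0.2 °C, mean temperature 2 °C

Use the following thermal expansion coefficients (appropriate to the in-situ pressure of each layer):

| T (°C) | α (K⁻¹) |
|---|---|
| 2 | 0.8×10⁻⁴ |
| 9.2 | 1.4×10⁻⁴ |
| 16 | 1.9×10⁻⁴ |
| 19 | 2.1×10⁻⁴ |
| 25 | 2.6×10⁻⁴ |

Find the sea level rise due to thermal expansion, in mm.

Δh ≈ 140 mm

Layer 1 at 25 °C → α = 2.6×10⁻⁴ K⁻¹
Layer 2 at 16 °C → α = 1.9×10⁻⁴ K⁻¹
Layer 3 at 9.2 °C → α = 1.4×10⁻⁴ K⁻¹
Layer 4 at 2 °C → α = 0.8×10⁻⁴ K⁻¹
2.6×10⁻⁴ × 81 × 0.82 = 0.0172692 m
81–501 m: 1.9×10⁻⁴ × 420 × 0.79 = 0.063042 m
Layer 3: 0.57 × 1.4×10⁻⁴ × 430 = 0.034314 m
Layer 4: 0.8×10⁻⁴ × 1300 × 0.2 = 0.02080 m
Δh = 0.0172692 + 0.063042 + 0.034314 + 0.02080 = 0.1354252 m ≈ 140 mm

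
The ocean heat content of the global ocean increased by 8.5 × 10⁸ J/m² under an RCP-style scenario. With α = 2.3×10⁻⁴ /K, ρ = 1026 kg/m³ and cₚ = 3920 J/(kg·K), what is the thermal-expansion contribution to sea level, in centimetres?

4.86 cm of thermosteric rise

Δh = αQ/(ρcₚ) = 2.3×10⁻⁴ × 8.5×10⁸ / (1026 × 3920) ≈ 0.048609 m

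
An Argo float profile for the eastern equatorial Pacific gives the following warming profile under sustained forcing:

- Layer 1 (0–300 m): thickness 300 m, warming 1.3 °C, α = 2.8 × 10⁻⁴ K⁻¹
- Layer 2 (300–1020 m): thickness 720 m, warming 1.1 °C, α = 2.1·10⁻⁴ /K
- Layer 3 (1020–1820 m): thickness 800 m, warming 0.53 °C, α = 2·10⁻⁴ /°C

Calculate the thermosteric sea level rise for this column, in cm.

about 36.0 cm

0–300 m: 1.3 × 300 × 2.8×10⁻⁴ = 0.10920 m
300–1020 m: 1.1 × 720 × 2.1×10⁻⁴ = 0.16632 m
Layer 3: 800 × 2×10⁻⁴ × 0.53 = 0.08480 m
Δh = 0.10920 + 0.16632 + 0.08480 = 0.36032 m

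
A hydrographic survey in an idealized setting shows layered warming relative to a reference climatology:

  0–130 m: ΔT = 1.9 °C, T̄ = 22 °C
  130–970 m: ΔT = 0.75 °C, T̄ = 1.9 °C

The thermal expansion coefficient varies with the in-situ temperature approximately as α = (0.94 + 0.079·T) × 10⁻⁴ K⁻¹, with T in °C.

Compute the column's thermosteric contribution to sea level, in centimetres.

Layer 1: α = (0.94 + 0.079×22)×10⁻⁴ = 2.678×10⁻⁴ K⁻¹
Layer 2: α = (0.94 + 0.079×1.9)×10⁻⁴ = 1.0901×10⁻⁴ K⁻¹
0–130 m: 130 × 2.678×10⁻⁴ × 1.9 = 0.0661466 m
130–970 m: 1.0901×10⁻⁴ × 0.75 × 840 = 0.0686763 m
Δh = 0.0661466 + 0.0686763 = 0.1348229 m ≈ 13.5 cm

about 13.5 cm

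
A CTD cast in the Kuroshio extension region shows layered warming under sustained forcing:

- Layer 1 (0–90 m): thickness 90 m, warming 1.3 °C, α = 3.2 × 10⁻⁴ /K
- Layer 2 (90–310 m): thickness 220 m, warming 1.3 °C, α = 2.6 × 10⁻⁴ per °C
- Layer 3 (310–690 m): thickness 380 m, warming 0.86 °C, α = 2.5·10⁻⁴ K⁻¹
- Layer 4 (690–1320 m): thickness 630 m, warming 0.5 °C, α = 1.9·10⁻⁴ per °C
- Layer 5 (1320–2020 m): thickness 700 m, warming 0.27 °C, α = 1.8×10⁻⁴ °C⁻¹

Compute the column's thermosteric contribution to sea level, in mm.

1.3 × 3.2×10⁻⁴ × 90 = 0.03744 m
90–310 m: 2.6×10⁻⁴ × 1.3 × 220 = 0.07436 m
310–690 m: 380 × 2.5×10⁻⁴ × 0.86 = 0.08170 m
Layer 4: 1.9×10⁻⁴ × 630 × 0.5 = 0.05985 m
1.8×10⁻⁴ × 0.27 × 700 = 0.03402 m
Δh = 0.03744 + 0.07436 + 0.08170 + 0.05985 + 0.03402 = 0.28737 m

287 mm of thermosteric rise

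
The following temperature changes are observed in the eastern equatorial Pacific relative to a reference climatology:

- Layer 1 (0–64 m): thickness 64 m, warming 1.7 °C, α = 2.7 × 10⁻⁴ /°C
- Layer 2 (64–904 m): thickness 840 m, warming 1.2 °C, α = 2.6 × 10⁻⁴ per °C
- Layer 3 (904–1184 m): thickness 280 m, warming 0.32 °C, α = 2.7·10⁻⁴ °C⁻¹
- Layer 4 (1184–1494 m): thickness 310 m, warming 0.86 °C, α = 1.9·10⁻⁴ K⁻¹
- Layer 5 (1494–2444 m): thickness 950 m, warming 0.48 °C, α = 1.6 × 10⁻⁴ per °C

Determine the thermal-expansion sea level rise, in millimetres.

Layer 1: 1.7 × 2.7×10⁻⁴ × 64 = 0.029376 m
2.6×10⁻⁴ × 840 × 1.2 = 0.26208 m
Layer 3: 2.7×10⁻⁴ × 0.32 × 280 = 0.024192 m
0.86 × 1.9×10⁻⁴ × 310 = 0.050654 m
0.48 × 950 × 1.6×10⁻⁴ = 0.07296 m
Δh = 0.029376 + 0.26208 + 0.024192 + 0.050654 + 0.07296 = 0.439262 m ≈ 440 mm

Δh = 440 mm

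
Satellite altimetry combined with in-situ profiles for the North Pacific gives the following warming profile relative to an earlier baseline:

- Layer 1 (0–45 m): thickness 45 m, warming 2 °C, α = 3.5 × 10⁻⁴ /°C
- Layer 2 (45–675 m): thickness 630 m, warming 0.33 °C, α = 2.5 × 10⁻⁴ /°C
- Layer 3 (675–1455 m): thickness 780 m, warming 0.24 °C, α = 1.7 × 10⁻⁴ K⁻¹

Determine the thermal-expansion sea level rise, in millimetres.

120 mm of thermosteric rise

0–45 m: 3.5×10⁻⁴ × 45 × 2 = 0.03150 m
630 × 2.5×10⁻⁴ × 0.33 = 0.051975 m
675–1455 m: 1.7×10⁻⁴ × 780 × 0.24 = 0.031824 m
Δh = 0.03150 + 0.051975 + 0.031824 = 0.115299 m ≈ 120 mm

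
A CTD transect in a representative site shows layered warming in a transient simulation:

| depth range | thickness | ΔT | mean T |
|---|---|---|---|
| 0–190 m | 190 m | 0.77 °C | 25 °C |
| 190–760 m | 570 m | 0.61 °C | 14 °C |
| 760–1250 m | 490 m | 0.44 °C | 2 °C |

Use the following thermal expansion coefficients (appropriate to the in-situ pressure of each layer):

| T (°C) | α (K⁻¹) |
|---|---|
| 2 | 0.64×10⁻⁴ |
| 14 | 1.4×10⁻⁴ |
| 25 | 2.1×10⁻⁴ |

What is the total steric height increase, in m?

Δh ≈ 0.093 m

Layer 1 at 25 °C → α = 2.1×10⁻⁴ K⁻¹
Layer 2 at 14 °C → α = 1.4×10⁻⁴ K⁻¹
Layer 3 at 2 °C → α = 0.64×10⁻⁴ K⁻¹
Layer 1: 2.1×10⁻⁴ × 0.77 × 190 = 0.030723 m
190–760 m: 0.61 × 1.4×10⁻⁴ × 570 = 0.048678 m
0.64×10⁻⁴ × 490 × 0.44 = 0.0137984 m
Δh = 0.030723 + 0.048678 + 0.0137984 = 0.0931994 m ≈ 0.093 m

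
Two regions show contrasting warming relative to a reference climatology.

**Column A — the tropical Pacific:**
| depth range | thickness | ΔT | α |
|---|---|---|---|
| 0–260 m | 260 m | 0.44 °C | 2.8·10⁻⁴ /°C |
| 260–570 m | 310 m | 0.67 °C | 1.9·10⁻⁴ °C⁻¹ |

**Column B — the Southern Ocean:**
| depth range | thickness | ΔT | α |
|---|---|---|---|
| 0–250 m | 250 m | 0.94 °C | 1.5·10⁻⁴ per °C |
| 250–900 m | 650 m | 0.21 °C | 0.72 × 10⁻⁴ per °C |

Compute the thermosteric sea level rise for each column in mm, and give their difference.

Δh_A ≈ 71 mm, Δh_B ≈ 45 mm; difference ≈ 26 mm

A 0–260 m: 2.8×10⁻⁴ × 260 × 0.44 = 0.032032 m
A 260–570 m: 0.67 × 1.9×10⁻⁴ × 310 = 0.039463 m
A total: 0.071495 m
B 1.5×10⁻⁴ × 250 × 0.94 = 0.03525 m
B 250–900 m: 0.21 × 0.72×10⁻⁴ × 650 = 0.009828 m
B total: 0.045078 m
Difference: 0.071495 − 0.045078 = 0.026417 m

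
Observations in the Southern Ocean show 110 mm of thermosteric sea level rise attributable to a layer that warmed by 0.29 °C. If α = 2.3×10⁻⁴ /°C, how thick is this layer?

about 1650 m

H = Δh/(αΔT) = 0.11 / (2.3×10⁻⁴ × 0.29) ≈ 1649 m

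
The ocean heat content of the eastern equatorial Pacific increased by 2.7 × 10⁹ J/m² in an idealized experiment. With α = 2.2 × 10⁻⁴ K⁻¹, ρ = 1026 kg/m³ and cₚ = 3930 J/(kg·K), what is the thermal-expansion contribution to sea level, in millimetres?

Δh = 150 mm

Δh = αQ/(ρcₚ) = 2.2×10⁻⁴ × 2.7×10⁹ / (1026 × 3930) ≈ 0.14731 m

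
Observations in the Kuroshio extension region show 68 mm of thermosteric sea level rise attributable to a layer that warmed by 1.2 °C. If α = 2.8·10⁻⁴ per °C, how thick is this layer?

H = Δh/(αΔT) = 0.068 / (2.8×10⁻⁴ × 1.2) ≈ 202.4 m

about 202 m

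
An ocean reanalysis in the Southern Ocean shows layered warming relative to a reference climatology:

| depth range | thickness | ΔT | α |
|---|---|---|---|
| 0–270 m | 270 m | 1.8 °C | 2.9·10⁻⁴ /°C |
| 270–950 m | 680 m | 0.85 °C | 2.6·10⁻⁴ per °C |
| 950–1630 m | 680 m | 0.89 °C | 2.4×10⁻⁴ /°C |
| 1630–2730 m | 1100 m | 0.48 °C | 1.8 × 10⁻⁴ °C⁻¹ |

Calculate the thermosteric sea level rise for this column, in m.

Layer 1: 2.9×10⁻⁴ × 270 × 1.8 = 0.14094 m
270–950 m: 2.6×10⁻⁴ × 0.85 × 680 = 0.15028 m
Layer 3: 2.4×10⁻⁴ × 680 × 0.89 = 0.145248 m
Layer 4: 0.48 × 1.8×10⁻⁴ × 1100 = 0.09504 m
Δh = 0.14094 + 0.15028 + 0.145248 + 0.09504 = 0.531508 m ≈ 0.53 m

0.53 m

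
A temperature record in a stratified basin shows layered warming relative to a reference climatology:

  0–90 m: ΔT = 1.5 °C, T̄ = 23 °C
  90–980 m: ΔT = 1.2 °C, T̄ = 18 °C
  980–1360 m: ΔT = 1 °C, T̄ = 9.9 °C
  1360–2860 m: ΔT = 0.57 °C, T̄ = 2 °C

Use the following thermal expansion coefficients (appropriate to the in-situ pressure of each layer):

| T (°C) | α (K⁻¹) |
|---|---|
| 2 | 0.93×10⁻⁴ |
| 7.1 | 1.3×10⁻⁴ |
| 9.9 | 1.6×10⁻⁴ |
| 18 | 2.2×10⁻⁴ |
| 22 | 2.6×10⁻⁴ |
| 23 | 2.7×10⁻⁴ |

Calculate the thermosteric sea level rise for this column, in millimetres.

Δh ≈ 412 mm

Layer 1 at 23 °C → α = 2.7×10⁻⁴ K⁻¹
Layer 2 at 18 °C → α = 2.2×10⁻⁴ K⁻¹
Layer 3 at 9.9 °C → α = 1.6×10⁻⁴ K⁻¹
Layer 4 at 2 °C → α = 0.93×10⁻⁴ K⁻¹
Layer 1: 1.5 × 90 × 2.7×10⁻⁴ = 0.03645 m
Layer 2: 1.2 × 890 × 2.2×10⁻⁴ = 0.23496 m
380 × 1 × 1.6×10⁻⁴ = 0.06080 m
1360–2860 m: 1500 × 0.57 × 0.93×10⁻⁴ = 0.079515 m
Δh = 0.03645 + 0.23496 + 0.06080 + 0.079515 = 0.411725 m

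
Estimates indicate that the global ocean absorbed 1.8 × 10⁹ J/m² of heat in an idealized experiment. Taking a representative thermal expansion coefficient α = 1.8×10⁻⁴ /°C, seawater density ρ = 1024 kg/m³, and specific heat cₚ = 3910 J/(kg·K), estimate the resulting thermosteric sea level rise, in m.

Δh = 0.0809 m

Δh = αQ/(ρcₚ) = 1.8×10⁻⁴ × 1.8×10⁹ / (1024 × 3910) ≈ 0.080922 m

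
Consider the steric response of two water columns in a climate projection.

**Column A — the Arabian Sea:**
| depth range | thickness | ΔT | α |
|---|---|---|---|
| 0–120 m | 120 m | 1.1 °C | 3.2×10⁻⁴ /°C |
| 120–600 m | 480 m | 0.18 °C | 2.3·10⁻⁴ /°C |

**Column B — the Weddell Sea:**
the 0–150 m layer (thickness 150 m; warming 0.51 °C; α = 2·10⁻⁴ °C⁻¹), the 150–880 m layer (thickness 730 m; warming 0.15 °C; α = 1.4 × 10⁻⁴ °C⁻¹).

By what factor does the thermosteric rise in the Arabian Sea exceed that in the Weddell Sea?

a factor of 2.03

A Layer 1: 120 × 1.1 × 3.2×10⁻⁴ = 0.04224 m
A Layer 2: 480 × 0.18 × 2.3×10⁻⁴ = 0.019872 m
A total: 0.062112 m
B 150 × 0.51 × 2×10⁻⁴ = 0.01530 m
B 150–880 m: 0.15 × 1.4×10⁻⁴ × 730 = 0.01533 m
B total: 0.03063 m
Ratio: 0.062112 / 0.03063 ≈ 2.028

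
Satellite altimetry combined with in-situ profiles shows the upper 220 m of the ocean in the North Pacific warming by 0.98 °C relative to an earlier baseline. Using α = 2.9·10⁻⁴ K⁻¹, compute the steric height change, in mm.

about 63 mm

Δh = αΔT·H = 2.9×10⁻⁴ × 0.98 × 220 = 0.062524 m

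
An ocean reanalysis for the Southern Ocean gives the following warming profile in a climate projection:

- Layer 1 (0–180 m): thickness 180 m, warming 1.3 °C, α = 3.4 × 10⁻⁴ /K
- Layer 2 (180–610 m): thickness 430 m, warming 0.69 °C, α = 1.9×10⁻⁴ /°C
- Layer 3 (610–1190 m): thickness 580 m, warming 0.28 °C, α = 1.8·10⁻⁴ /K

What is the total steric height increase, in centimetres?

0–180 m: 1.3 × 180 × 3.4×10⁻⁴ = 0.07956 m
180–610 m: 430 × 0.69 × 1.9×10⁻⁴ = 0.056373 m
Layer 3: 0.28 × 1.8×10⁻⁴ × 580 = 0.029232 m
Δh = 0.07956 + 0.056373 + 0.029232 = 0.165165 m ≈ 16.5 cm

16.5 cm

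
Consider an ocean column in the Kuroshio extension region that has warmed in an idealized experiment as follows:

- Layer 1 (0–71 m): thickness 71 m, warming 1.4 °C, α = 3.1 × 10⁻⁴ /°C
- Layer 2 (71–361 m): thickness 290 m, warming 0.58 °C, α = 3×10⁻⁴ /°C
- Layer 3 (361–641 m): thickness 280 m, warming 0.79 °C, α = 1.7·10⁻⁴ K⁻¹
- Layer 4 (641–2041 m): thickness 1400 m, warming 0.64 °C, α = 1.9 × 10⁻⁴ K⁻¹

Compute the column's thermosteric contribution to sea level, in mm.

about 289 mm

Layer 1: 3.1×10⁻⁴ × 1.4 × 71 = 0.030814 m
71–361 m: 3×10⁻⁴ × 290 × 0.58 = 0.05046 m
Layer 3: 280 × 1.7×10⁻⁴ × 0.79 = 0.037604 m
0.64 × 1400 × 1.9×10⁻⁴ = 0.17024 m
Δh = 0.030814 + 0.05046 + 0.037604 + 0.17024 = 0.289118 m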